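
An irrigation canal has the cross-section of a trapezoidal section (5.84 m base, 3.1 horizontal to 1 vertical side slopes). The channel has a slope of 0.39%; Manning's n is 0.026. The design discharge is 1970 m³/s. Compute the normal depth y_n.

y_n = 8.86 m

Manning's equation rearranged: A R^(2/3) = nQ / (1·√S) = 0.026 × 1970 / (√0.0039) = 820.2.
Try y = 7.95 m: A R^(2/3) = 631.4 — low.
Try y = 11.3 m: A R^(2/3) = 1493 — high.
Try y = 8.86 m: A R^(2/3) = 821.2 — matches.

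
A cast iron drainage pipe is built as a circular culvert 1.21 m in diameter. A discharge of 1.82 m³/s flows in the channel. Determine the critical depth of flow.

At critical depth, Q² T / (g A³) = 1, i.e. A³/T = Q²/g = 1.82²/9.81 = 0.3377.
At y = 0.842 m: A³/T = 0.5599 — over.
At y = 0.533 m: A³/T = 0.09675 — short.
At y = 0.739 m: A³/T = 0.3375 — close enough.

y_c = 0.739 m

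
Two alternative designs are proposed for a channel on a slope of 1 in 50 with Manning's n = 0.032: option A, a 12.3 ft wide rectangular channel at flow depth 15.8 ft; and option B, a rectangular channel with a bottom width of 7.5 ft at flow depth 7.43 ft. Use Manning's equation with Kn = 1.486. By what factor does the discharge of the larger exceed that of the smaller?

Channel A: Flow area A = b·y = 12.3 × 15.8 = 194.3 ft². Wetted perimeter P = b + 2y = 12.3 + 2×15.8 = 43.9 ft. Hydraulic radius R = A/P = 194.3/43.9 = 4.427 ft. Q_A = (1.486/0.032)·194.3·4.427^(2/3)·√0.02 = 3441 ft³/s.
Channel B: Flow area A = b·y = 7.5 × 7.43 = 55.72 ft². Wetted perimeter P = b + 2y = 7.5 + 2×7.43 = 22.36 ft. Hydraulic radius R = A/P = 55.72/22.36 = 2.492 ft. Q_B = (1.486/0.032)·55.72·2.492^(2/3)·√0.02 = 672.7 ft³/s.
The larger discharge is 3441 ft³/s and the smaller is 672.7 ft³/s; the ratio is 5.12.

5.12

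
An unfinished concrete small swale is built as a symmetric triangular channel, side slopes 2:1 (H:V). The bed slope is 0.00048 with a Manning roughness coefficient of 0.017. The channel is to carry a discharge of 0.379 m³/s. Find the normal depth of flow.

y_n = 0.596 m

Manning's equation rearranged: A R^(2/3) = nQ / (1·√S) = 0.017 × 0.379 / (√0.00048) = 0.2941.
Trying y = 0.727 m: A R^(2/3) = 0.4998 — over.
Trying y = 0.466 m: A R^(2/3) = 0.1527 — short.
Trying y = 0.596 m: A R^(2/3) = 0.2942 — ≈ 0.2941.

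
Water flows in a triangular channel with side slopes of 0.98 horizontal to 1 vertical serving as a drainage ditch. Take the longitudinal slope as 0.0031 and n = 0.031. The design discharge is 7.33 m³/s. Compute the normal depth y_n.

y_n = 2.22 m

Manning's equation rearranged: A R^(2/3) = nQ / (1·√S) = 0.031 × 7.33 / (√0.0031) = 4.081.
Try y = 2.73 m: A R^(2/3) = 7.085 — too large.
Try y = 1.89 m: A R^(2/3) = 2.658 — too small.
Try y = 2.22 m: A R^(2/3) = 4.082 — ≈ 4.081.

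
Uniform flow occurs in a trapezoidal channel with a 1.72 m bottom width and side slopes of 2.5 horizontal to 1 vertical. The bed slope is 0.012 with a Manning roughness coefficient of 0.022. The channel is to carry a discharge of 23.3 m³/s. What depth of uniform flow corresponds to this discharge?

Manning's equation rearranged: A R^(2/3) = nQ / (1·√S) = 0.022 × 23.3 / (√0.012) = 4.679.
Trying y = 1.49 m: A R^(2/3) = 7.18 — over.
Trying y = 0.898 m: A R^(2/3) = 2.37 — short.
Trying y = 1.23 m: A R^(2/3) = 4.68 — ≈ 4.679.

y_n = 1.23 m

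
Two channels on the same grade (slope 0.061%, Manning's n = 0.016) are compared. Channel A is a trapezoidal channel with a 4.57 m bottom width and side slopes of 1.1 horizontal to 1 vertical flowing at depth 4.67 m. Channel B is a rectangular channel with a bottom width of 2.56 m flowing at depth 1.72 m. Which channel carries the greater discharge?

channel A

Channel A: With bottom width b = 4.57 m and side slope z = 1.1: A = (b + zy)y = (4.57 + 1.1×4.67)×4.67 = 45.33 m²; P = b + 2y√(1+z²) = 4.57 + 2×4.67×1.487 = 18.45 m. Hydraulic radius R = A/P = 45.33/18.45 = 2.456 m. Q_A = (1/0.016)·45.33·2.456^(2/3)·√0.00061 = 127.4 m³/s.
Channel B: Flow area A = b·y = 2.56 × 1.72 = 4.403 m². Wetted perimeter P = b + 2y = 2.56 + 2×1.72 = 6 m. Hydraulic radius R = A/P = 4.403/6 = 0.7339 m. Q_B = (1/0.016)·4.403·0.7339^(2/3)·√0.00061 = 5.53 m³/s.
Q_A = 127.4 m³/s vs Q_B = 5.53 m³/s, so channel A carries more.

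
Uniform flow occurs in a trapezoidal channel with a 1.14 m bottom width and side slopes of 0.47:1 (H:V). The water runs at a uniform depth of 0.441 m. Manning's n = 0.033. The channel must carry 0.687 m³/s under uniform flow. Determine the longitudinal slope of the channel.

S = 0.00791

With bottom width b = 1.14 m and side slope z = 0.47: A = (b + zy)y = (1.14 + 0.47×0.441)×0.441 = 0.5941 m²; P = b + 2y√(1+z²) = 1.14 + 2×0.441×1.105 = 2.115 m.
Hydraulic radius R = A/P = 0.5941/2.115 = 0.281 m.
From Manning's equation, S = [nQ / (1 A R^(2/3))]² = [0.033 × 0.687 / (1 × 0.5941 × 0.281^(2/3))]² = 0.00791.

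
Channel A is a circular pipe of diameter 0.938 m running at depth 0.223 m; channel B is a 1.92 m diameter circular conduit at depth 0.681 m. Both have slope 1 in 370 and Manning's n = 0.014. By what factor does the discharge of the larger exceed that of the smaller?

Channel A: For a circular section of diameter D = 0.938 m at depth y = 0.223 m, the central angle is θ = 2 arccos(1 − 2y/D) = 2.037 rad. Then A = (D²/8)(θ − sin θ) = 0.1258 m² and P = Dθ/2 = 0.9555 m. Hydraulic radius R = A/P = 0.1258/0.9555 = 0.1317 m. Q_A = (1/0.014)·0.1258·0.1317^(2/3)·√0.002703 = 0.121 m³/s.
Channel B: For a circular section of diameter D = 1.92 m at depth y = 0.681 m, the central angle is θ = 2 arccos(1 − 2y/D) = 2.552 rad. Then A = (D²/8)(θ − sin θ) = 0.9196 m² and P = Dθ/2 = 2.45 m. Hydraulic radius R = A/P = 0.9196/2.45 = 0.3754 m. Q_B = (1/0.014)·0.9196·0.3754^(2/3)·√0.002703 = 1.777 m³/s.
The larger discharge is 1.777 m³/s and the smaller is 0.121 m³/s; the ratio is 14.7.

14.7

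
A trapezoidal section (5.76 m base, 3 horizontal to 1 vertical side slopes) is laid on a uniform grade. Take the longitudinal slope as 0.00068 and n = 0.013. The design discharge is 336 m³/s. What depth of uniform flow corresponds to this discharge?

y_n = 4.58 m

Manning's equation rearranged: A R^(2/3) = nQ / (1·√S) = 0.013 × 336 / (√0.00068) = 167.5.
Try y = 5.06 m: A R^(2/3) = 210.8 — too large.
Try y = 3.19 m: A R^(2/3) = 74.64 — too small.
Try y = 4.58 m: A R^(2/3) = 167.6 — close enough.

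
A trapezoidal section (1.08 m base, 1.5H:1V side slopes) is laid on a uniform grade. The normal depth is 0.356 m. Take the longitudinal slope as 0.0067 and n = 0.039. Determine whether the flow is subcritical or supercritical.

subcritical

With bottom width b = 1.08 m and side slope z = 1.5: A = (b + zy)y = (1.08 + 1.5×0.356)×0.356 = 0.5746 m²; P = b + 2y√(1+z²) = 1.08 + 2×0.356×1.803 = 2.364 m.
Hydraulic radius R = A/P = 0.5746/2.364 = 0.2431 m.
V = (1/n) R^(2/3) √S = (1/0.039) × 0.2431^(2/3) × √0.0067 = 0.8175 m/s. Hydraulic depth D_h = A/T = 0.5746/2.148 = 0.2675 m.
Froude number Fr = V/√(g·D_h) = 0.8175/√(9.81×0.2675) = 0.505, which is less than 1, so the flow is subcritical.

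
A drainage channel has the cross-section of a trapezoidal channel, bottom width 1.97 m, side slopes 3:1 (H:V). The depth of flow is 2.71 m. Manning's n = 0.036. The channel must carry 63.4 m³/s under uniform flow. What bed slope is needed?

S = 0.00431

With bottom width b = 1.97 m and side slope z = 3: A = (b + zy)y = (1.97 + 3×2.71)×2.71 = 27.37 m²; P = b + 2y√(1+z²) = 1.97 + 2×2.71×3.162 = 19.11 m.
Hydraulic radius R = A/P = 27.37/19.11 = 1.432 m.
From Manning's equation, S = [nQ / (1 A R^(2/3))]² = [0.036 × 63.4 / (1 × 27.37 × 1.432^(2/3))]² = 0.00431.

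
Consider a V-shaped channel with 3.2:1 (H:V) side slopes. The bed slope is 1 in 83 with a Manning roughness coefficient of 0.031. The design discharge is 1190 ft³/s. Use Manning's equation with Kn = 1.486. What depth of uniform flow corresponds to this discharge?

Manning's equation rearranged: A R^(2/3) = nQ / (1.486·√S) = 0.031 × 1190 / (1.486 × √0.01205) = 226.2.
At y = 7.07 ft: A R^(2/3) = 359.8 — over.
At y = 5.31 ft: A R^(2/3) = 167.7 — short.
At y = 5.94 ft: A R^(2/3) = 226.2 — matches.

y_n = 5.94 ft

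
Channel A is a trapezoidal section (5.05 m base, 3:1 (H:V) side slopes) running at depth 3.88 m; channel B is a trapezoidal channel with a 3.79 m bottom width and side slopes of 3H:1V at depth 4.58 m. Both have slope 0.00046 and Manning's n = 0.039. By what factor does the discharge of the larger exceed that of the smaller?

1.34

Channel A: With bottom width b = 5.05 m and side slope z = 3: A = (b + zy)y = (5.05 + 3×3.88)×3.88 = 64.76 m²; P = b + 2y√(1+z²) = 5.05 + 2×3.88×3.162 = 29.59 m. Hydraulic radius R = A/P = 64.76/29.59 = 2.189 m. Q_A = (1/0.039)·64.76·2.189^(2/3)·√0.00046 = 60.03 m³/s.
Channel B: With bottom width b = 3.79 m and side slope z = 3: A = (b + zy)y = (3.79 + 3×4.58)×4.58 = 80.29 m²; P = b + 2y√(1+z²) = 3.79 + 2×4.58×3.162 = 32.76 m. Hydraulic radius R = A/P = 80.29/32.76 = 2.451 m. Q_B = (1/0.039)·80.29·2.451^(2/3)·√0.00046 = 80.27 m³/s.
The larger discharge is 80.27 m³/s and the smaller is 60.03 m³/s; the ratio is 1.34.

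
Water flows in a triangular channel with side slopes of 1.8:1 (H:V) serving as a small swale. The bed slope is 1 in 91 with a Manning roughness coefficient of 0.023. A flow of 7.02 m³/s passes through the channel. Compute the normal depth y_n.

Manning's equation rearranged: A R^(2/3) = nQ / (1·√S) = 0.023 × 7.02 / (√0.01099) = 1.54.
Try y = 0.854 m: A R^(2/3) = 0.6806 — short.
Try y = 1.28 m: A R^(2/3) = 2.002 — over.
Try y = 1.16 m: A R^(2/3) = 1.54 — ≈ 1.54.

y_n = 1.16 m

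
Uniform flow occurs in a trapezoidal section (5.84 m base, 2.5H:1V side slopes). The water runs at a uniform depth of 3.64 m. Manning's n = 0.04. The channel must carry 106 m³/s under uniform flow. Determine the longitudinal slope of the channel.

With bottom width b = 5.84 m and side slope z = 2.5: A = (b + zy)y = (5.84 + 2.5×3.64)×3.64 = 54.38 m²; P = b + 2y√(1+z²) = 5.84 + 2×3.64×2.693 = 25.44 m.
Hydraulic radius R = A/P = 54.38/25.44 = 2.137 m.
From Manning's equation, S = [nQ / (1 A R^(2/3))]² = [0.04 × 106 / (1 × 54.38 × 2.137^(2/3))]² = 0.00221.

S = 0.00221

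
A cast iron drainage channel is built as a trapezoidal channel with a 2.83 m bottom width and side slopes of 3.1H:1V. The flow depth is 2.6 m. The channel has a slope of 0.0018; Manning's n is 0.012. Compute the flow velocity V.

With bottom width b = 2.83 m and side slope z = 3.1: A = (b + zy)y = (2.83 + 3.1×2.6)×2.6 = 28.31 m²; P = b + 2y√(1+z²) = 2.83 + 2×2.6×3.257 = 19.77 m.
Hydraulic radius R = A/P = 28.31/19.77 = 1.432 m.
From Manning's equation, V = (1/n) R^(2/3) S^(1/2) = (1/0.012) × 1.432^(2/3) × 0.0018^(1/2) = 4.49 m/s.

V = 4.49 m/s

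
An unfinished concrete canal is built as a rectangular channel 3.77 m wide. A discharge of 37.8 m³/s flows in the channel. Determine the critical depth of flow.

For a rectangular channel, critical depth y_c = (q²/g)^(1/3) where q = Q/b = 37.8/3.77 = 10.03 m²/s.
So y_c = (10.03²/9.81)^(1/3) = 2.17 m.

y_c = 2.17 m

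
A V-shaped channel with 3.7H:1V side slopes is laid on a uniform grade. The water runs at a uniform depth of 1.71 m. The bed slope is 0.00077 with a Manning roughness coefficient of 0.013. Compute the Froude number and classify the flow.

subcritical

For a triangular section with side slope z = 3.7: A = zy² = 3.7×1.71² = 10.82 m²; P = 2y√(1+z²) = 2×1.71×3.833 = 13.11 m.
Hydraulic radius R = A/P = 10.82/13.11 = 0.8254 m.
V = (1/n) R^(2/3) √S = (1/0.013) × 0.8254^(2/3) × √0.00077 = 1.878 m/s. Hydraulic depth D_h = A/T = 10.82/12.65 = 0.855 m.
Froude number Fr = V/√(g·D_h) = 1.878/√(9.81×0.855) = 0.649, which is less than 1, so the flow is subcritical.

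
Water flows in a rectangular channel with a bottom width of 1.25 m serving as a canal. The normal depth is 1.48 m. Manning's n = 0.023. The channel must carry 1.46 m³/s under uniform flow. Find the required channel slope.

S = 0.000986

Flow area A = b·y = 1.25 × 1.48 = 1.85 m². Wetted perimeter P = b + 2y = 1.25 + 2×1.48 = 4.21 m.
Hydraulic radius R = A/P = 1.85/4.21 = 0.4394 m.
From Manning's equation, S = [nQ / (1 A R^(2/3))]² = [0.023 × 1.46 / (1 × 1.85 × 0.4394^(2/3))]² = 0.000986.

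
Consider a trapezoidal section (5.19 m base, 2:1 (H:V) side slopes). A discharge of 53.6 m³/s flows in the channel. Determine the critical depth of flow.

At critical depth, Q² T / (g A³) = 1, i.e. A³/T = Q²/g = 53.6²/9.81 = 292.9.
Trying y = 1.38 m: A³/T = 123.3 — short.
Trying y = 2.02 m: A³/T = 488.4 — over.
Trying y = 1.76 m: A³/T = 294.6 — matches.

y_c = 1.76 m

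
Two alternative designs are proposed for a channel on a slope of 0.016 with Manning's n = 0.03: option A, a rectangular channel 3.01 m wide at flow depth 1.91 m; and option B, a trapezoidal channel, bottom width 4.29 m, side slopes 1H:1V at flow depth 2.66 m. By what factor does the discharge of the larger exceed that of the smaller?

Channel A: Flow area A = b·y = 3.01 × 1.91 = 5.749 m². Wetted perimeter P = b + 2y = 3.01 + 2×1.91 = 6.83 m. Hydraulic radius R = A/P = 5.749/6.83 = 0.8417 m. Q_A = (1/0.03)·5.749·0.8417^(2/3)·√0.016 = 21.61 m³/s.
Channel B: With bottom width b = 4.29 m and side slope z = 1: A = (b + zy)y = (4.29 + 1×2.66)×2.66 = 18.49 m²; P = b + 2y√(1+z²) = 4.29 + 2×2.66×1.414 = 11.81 m. Hydraulic radius R = A/P = 18.49/11.81 = 1.565 m. Q_B = (1/0.03)·18.49·1.565^(2/3)·√0.016 = 105.1 m³/s.
The larger discharge is 105.1 m³/s and the smaller is 21.61 m³/s; the ratio is 4.86.

4.86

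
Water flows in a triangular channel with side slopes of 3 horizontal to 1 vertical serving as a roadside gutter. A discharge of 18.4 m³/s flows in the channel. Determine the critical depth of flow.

y_c = 1.5 m

At critical depth, Q² T / (g A³) = 1, i.e. A³/T = Q²/g = 18.4²/9.81 = 34.51.
Try y = 1.8 m: A³/T = 85.03 — high.
Try y = 1.28 m: A³/T = 15.46 — low.
Try y = 1.5 m: A³/T = 34.17 — ≈ 34.51.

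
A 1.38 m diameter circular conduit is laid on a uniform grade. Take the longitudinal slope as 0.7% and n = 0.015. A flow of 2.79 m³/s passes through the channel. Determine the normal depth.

y_n = 0.834 m

Manning's equation rearranged: A R^(2/3) = nQ / (1·√S) = 0.015 × 2.79 / (√0.007) = 0.5002.
Trying y = 0.937 m: A R^(2/3) = 0.5914 — high.
Trying y = 0.678 m: A R^(2/3) = 0.357 — low.
Trying y = 0.834 m: A R^(2/3) = 0.4998 — matches.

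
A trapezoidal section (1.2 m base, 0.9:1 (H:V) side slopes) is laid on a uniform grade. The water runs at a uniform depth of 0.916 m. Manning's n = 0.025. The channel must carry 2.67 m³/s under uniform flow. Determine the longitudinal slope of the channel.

With bottom width b = 1.2 m and side slope z = 0.9: A = (b + zy)y = (1.2 + 0.9×0.916)×0.916 = 1.854 m²; P = b + 2y√(1+z²) = 1.2 + 2×0.916×1.345 = 3.665 m.
Hydraulic radius R = A/P = 1.854/3.665 = 0.506 m.
From Manning's equation, S = [nQ / (1 A R^(2/3))]² = [0.025 × 2.67 / (1 × 1.854 × 0.506^(2/3))]² = 0.00321.

S = 0.00321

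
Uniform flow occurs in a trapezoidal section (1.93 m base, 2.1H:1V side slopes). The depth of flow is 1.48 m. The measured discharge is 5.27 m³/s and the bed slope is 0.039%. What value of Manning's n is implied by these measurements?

With bottom width b = 1.93 m and side slope z = 2.1: A = (b + zy)y = (1.93 + 2.1×1.48)×1.48 = 7.456 m²; P = b + 2y√(1+z²) = 1.93 + 2×1.48×2.326 = 8.815 m.
Hydraulic radius R = A/P = 7.456/8.815 = 0.8459 m.
Rearranging Manning's equation: n = (1/Q) A R^(2/3) S^(1/2) = (1/5.27) × 7.456 × 0.8459^(2/3) × √0.00039 = 0.025.

n = 0.025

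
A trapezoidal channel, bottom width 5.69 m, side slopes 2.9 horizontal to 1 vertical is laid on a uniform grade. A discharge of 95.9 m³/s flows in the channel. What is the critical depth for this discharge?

y_c = 2.16 m

At critical depth, Q² T / (g A³) = 1, i.e. A³/T = Q²/g = 95.9²/9.81 = 937.5.
Trying y = 2.5 m: A³/T = 1677 — high.
Trying y = 1.69 m: A³/T = 370.1 — low.
Trying y = 2.16 m: A³/T = 944.9 — matches.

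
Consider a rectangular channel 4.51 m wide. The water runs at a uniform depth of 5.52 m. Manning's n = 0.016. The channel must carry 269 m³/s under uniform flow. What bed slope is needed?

Flow area A = b·y = 4.51 × 5.52 = 24.9 m². Wetted perimeter P = b + 2y = 4.51 + 2×5.52 = 15.55 m.
Hydraulic radius R = A/P = 24.9/15.55 = 1.601 m.
From Manning's equation, S = [nQ / (1 A R^(2/3))]² = [0.016 × 269 / (1 × 24.9 × 1.601^(2/3))]² = 0.016.

S = 0.016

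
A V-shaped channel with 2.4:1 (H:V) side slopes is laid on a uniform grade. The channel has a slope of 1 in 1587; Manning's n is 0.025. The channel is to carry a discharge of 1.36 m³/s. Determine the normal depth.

y_n = 0.979 m

Manning's equation rearranged: A R^(2/3) = nQ / (1·√S) = 0.025 × 1.36 / (√0.0006301) = 1.354.
Trying y = 0.752 m: A R^(2/3) = 0.6703 — short.
Trying y = 0.979 m: A R^(2/3) = 1.354 — close enough.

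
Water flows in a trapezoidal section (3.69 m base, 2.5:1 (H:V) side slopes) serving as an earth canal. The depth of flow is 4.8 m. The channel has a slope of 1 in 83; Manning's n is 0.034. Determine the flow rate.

Q = 454 m³/s

With bottom width b = 3.69 m and side slope z = 2.5: A = (b + zy)y = (3.69 + 2.5×4.8)×4.8 = 75.31 m²; P = b + 2y√(1+z²) = 3.69 + 2×4.8×2.693 = 29.54 m.
Hydraulic radius R = A/P = 75.31/29.54 = 2.55 m.
Manning's equation: Q = (1/n) A R^(2/3) S^(1/2) = (1/0.034) × 75.31 × 2.55^(2/3) × 0.01205^(1/2) = 454 m³/s.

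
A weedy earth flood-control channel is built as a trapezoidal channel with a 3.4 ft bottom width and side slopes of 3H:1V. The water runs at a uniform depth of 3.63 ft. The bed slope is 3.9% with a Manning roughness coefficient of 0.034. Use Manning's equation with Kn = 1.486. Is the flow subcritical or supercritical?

With bottom width b = 3.4 ft and side slope z = 3: A = (b + zy)y = (3.4 + 3×3.63)×3.63 = 51.87 ft²; P = b + 2y√(1+z²) = 3.4 + 2×3.63×3.162 = 26.36 ft.
Hydraulic radius R = A/P = 51.87/26.36 = 1.968 ft.
V = (1.486/n) R^(2/3) √S = (1.486/0.034) × 1.968^(2/3) × √0.039 = 13.55 ft/s. Hydraulic depth D_h = A/T = 51.87/25.18 = 2.06 ft.
Froude number Fr = V/√(g·D_h) = 13.55/√(32.2×2.06) = 1.66, which is greater than 1, so the flow is supercritical.

supercritical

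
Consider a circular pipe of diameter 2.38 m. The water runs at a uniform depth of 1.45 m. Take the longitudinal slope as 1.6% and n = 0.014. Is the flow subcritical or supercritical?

For a circular section of diameter D = 2.38 m at depth y = 1.45 m, the central angle is θ = 2 arccos(1 − 2y/D) = 3.582 rad. Then A = (D²/8)(θ − sin θ) = 2.838 m² and P = Dθ/2 = 4.263 m.
Hydraulic radius R = A/P = 2.838/4.263 = 0.6658 m.
V = (1/n) R^(2/3) √S = (1/0.014) × 0.6658^(2/3) × √0.016 = 6.889 m/s. Hydraulic depth D_h = A/T = 2.838/2.322 = 1.222 m.
Froude number Fr = V/√(g·D_h) = 6.889/√(9.81×1.222) = 1.99, which is greater than 1, so the flow is supercritical.

supercritical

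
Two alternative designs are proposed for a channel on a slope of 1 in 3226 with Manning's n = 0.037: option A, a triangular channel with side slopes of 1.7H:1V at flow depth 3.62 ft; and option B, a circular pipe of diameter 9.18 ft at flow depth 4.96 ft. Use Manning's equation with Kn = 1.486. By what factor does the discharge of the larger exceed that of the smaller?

Channel A: For a triangular section with side slope z = 1.7: A = zy² = 1.7×3.62² = 22.28 ft²; P = 2y√(1+z²) = 2×3.62×1.972 = 14.28 ft. Hydraulic radius R = A/P = 22.28/14.28 = 1.56 ft. Q_A = (1.486/0.037)·22.28·1.56^(2/3)·√0.00031 = 21.19 ft³/s.
Channel B: For a circular section of diameter D = 9.18 ft at depth y = 4.96 ft, the central angle is θ = 2 arccos(1 − 2y/D) = 3.303 rad. Then A = (D²/8)(θ − sin θ) = 36.49 ft² and P = Dθ/2 = 15.16 ft. Hydraulic radius R = A/P = 36.49/15.16 = 2.407 ft. Q_B = (1.486/0.037)·36.49·2.407^(2/3)·√0.00031 = 46.33 ft³/s.
The larger discharge is 46.33 ft³/s and the smaller is 21.19 ft³/s; the ratio is 2.19.

2.19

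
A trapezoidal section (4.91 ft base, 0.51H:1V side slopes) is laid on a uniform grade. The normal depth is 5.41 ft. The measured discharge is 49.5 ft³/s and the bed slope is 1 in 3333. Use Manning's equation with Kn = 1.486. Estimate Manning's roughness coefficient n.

With bottom width b = 4.91 ft and side slope z = 0.51: A = (b + zy)y = (4.91 + 0.51×5.41)×5.41 = 41.49 ft²; P = b + 2y√(1+z²) = 4.91 + 2×5.41×1.123 = 17.06 ft.
Hydraulic radius R = A/P = 41.49/17.06 = 2.433 ft.
Rearranging Manning's equation: n = (1.486/Q) A R^(2/3) S^(1/2) = (1.486/49.5) × 41.49 × 2.433^(2/3) × √0.0003 = 0.039.

n = 0.039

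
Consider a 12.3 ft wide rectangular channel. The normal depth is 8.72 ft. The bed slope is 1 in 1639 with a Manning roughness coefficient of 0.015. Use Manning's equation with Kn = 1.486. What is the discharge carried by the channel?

Q = 617 ft³/s

Flow area A = b·y = 12.3 × 8.72 = 107.3 ft². Wetted perimeter P = b + 2y = 12.3 + 2×8.72 = 29.74 ft.
Hydraulic radius R = A/P = 107.3/29.74 = 3.606 ft.
Manning's equation: Q = (1.486/n) A R^(2/3) S^(1/2) = (1.486/0.015) × 107.3 × 3.606^(2/3) × 0.0006101^(1/2) = 617 ft³/s.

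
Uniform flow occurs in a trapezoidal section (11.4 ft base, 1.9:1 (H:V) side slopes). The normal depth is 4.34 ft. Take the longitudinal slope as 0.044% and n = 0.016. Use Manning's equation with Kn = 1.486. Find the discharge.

Q = 333 ft³/s

With bottom width b = 11.4 ft and side slope z = 1.9: A = (b + zy)y = (11.4 + 1.9×4.34)×4.34 = 85.26 ft²; P = b + 2y√(1+z²) = 11.4 + 2×4.34×2.147 = 30.04 ft.
Hydraulic radius R = A/P = 85.26/30.04 = 2.839 ft.
Manning's equation: Q = (1.486/n) A R^(2/3) S^(1/2) = (1.486/0.016) × 85.26 × 2.839^(2/3) × 0.00044^(1/2) = 333 ft³/s.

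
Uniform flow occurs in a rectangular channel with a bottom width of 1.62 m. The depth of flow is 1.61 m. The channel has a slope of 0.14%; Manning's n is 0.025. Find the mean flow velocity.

V = 0.991 m/s

Flow area A = b·y = 1.62 × 1.61 = 2.608 m². Wetted perimeter P = b + 2y = 1.62 + 2×1.61 = 4.84 m.
Hydraulic radius R = A/P = 2.608/4.84 = 0.5389 m.
From Manning's equation, V = (1/n) R^(2/3) S^(1/2) = (1/0.025) × 0.5389^(2/3) × 0.0014^(1/2) = 0.991 m/s.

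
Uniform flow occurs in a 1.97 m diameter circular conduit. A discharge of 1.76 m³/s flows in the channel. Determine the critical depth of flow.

y_c = 0.626 m

At critical depth, Q² T / (g A³) = 1, i.e. A³/T = Q²/g = 1.76²/9.81 = 0.3158.
Trying y = 0.688 m: A³/T = 0.4535 — high.
Trying y = 0.427 m: A³/T = 0.07105 — low.
Trying y = 0.626 m: A³/T = 0.3148 — ≈ 0.3158.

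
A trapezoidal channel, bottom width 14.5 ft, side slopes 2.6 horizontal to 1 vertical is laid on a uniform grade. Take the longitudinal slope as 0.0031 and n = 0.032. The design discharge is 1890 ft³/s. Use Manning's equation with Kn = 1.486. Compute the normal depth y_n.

y_n = 7.66 ft

Manning's equation rearranged: A R^(2/3) = nQ / (1.486·√S) = 0.032 × 1890 / (1.486 × √0.0031) = 731.
Trying y = 9.47 ft: A R^(2/3) = 1156 — too large.
Trying y = 6.5 ft: A R^(2/3) = 516.4 — too small.
Trying y = 7.66 ft: A R^(2/3) = 730.3 — matches.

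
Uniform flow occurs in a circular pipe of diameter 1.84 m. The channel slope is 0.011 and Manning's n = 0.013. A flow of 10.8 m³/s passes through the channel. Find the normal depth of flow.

Manning's equation rearranged: A R^(2/3) = nQ / (1·√S) = 0.013 × 10.8 / (√0.011) = 1.339.
Trying y = 1.5 m: A R^(2/3) = 1.577 — high.
Trying y = 1.3 m: A R^(2/3) = 1.343 — ≈ 1.339.

y_n = 1.3 m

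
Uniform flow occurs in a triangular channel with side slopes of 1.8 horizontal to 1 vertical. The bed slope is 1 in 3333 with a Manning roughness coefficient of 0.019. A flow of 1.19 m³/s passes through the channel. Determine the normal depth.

Manning's equation rearranged: A R^(2/3) = nQ / (1·√S) = 0.019 × 1.19 / (√0.0003) = 1.305.
Trying y = 1.28 m: A R^(2/3) = 2.002 — high.
Trying y = 1.09 m: A R^(2/3) = 1.305 — matches.

y_n = 1.09 m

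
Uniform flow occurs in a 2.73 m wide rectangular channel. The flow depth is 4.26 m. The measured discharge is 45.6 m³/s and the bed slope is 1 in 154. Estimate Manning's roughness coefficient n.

Flow area A = b·y = 2.73 × 4.26 = 11.63 m². Wetted perimeter P = b + 2y = 2.73 + 2×4.26 = 11.25 m.
Hydraulic radius R = A/P = 11.63/11.25 = 1.034 m.
Rearranging Manning's equation: n = (1/Q) A R^(2/3) S^(1/2) = (1/45.6) × 11.63 × 1.034^(2/3) × √0.006494 = 0.021.

n = 0.021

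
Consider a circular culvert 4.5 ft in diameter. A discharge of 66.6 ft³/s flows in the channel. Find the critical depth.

At critical depth, Q² T / (g A³) = 1, i.e. A³/T = Q²/g = 66.6²/32.2 = 137.8.
Try y = 2.66 ft: A³/T = 211.9 — over.
Try y = 1.65 ft: A³/T = 34.03 — short.
Try y = 2.38 ft: A³/T = 138.5 — close enough.

y_c = 2.38 ft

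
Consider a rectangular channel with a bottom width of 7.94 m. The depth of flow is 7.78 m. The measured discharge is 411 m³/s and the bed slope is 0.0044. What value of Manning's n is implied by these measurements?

Flow area A = b·y = 7.94 × 7.78 = 61.77 m². Wetted perimeter P = b + 2y = 7.94 + 2×7.78 = 23.5 m.
Hydraulic radius R = A/P = 61.77/23.5 = 2.629 m.
Rearranging Manning's equation: n = (1/Q) A R^(2/3) S^(1/2) = (1/411) × 61.77 × 2.629^(2/3) × √0.0044 = 0.019.

n = 0.019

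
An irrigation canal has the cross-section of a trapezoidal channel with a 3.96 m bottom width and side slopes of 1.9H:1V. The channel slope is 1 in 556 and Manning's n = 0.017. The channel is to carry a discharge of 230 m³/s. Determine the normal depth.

y_n = 4.31 m

Manning's equation rearranged: A R^(2/3) = nQ / (1·√S) = 0.017 × 230 / (√0.001799) = 92.2.
At y = 4.77 m: A R^(2/3) = 115.7 — too large.
At y = 3.08 m: A R^(2/3) = 44.03 — too small.
At y = 4.31 m: A R^(2/3) = 92.04 — ≈ 92.2.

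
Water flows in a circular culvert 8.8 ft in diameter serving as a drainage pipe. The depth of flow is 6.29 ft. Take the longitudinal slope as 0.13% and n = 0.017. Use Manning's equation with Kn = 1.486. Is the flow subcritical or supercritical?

For a circular section of diameter D = 8.8 ft at depth y = 6.29 ft, the central angle is θ = 2 arccos(1 − 2y/D) = 4.03 rad. Then A = (D²/8)(θ − sin θ) = 46.52 ft² and P = Dθ/2 = 17.73 ft.
Hydraulic radius R = A/P = 46.52/17.73 = 2.624 ft.
V = (1.486/n) R^(2/3) √S = (1.486/0.017) × 2.624^(2/3) × √0.0013 = 5.995 ft/s. Hydraulic depth D_h = A/T = 46.52/7.947 = 5.853 ft.
Froude number Fr = V/√(g·D_h) = 5.995/√(32.2×5.853) = 0.437, which is less than 1, so the flow is subcritical.

subcritical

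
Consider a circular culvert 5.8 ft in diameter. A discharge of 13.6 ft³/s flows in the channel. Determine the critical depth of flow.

y_c = 0.973 ft

At critical depth, Q² T / (g A³) = 1, i.e. A³/T = Q²/g = 13.6²/32.2 = 5.744.
Try y = 0.84 ft: A³/T = 3.227 — low.
Try y = 1.06 ft: A³/T = 8.056 — high.
Try y = 0.973 ft: A³/T = 5.755 — matches.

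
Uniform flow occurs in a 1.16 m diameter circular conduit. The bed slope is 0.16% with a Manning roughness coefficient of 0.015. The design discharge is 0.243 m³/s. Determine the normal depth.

Manning's equation rearranged: A R^(2/3) = nQ / (1·√S) = 0.015 × 0.243 / (√0.0016) = 0.09112.
Try y = 0.39 m: A R^(2/3) = 0.1128 — too large.
Try y = 0.297 m: A R^(2/3) = 0.06649 — too small.
Try y = 0.349 m: A R^(2/3) = 0.09118 — close enough.

y_n = 0.349 m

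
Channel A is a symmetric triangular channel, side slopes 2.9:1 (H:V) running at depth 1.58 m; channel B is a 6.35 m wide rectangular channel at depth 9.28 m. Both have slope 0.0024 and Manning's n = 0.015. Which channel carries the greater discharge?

channel B

Channel A: For a triangular section with side slope z = 2.9: A = zy² = 2.9×1.58² = 7.24 m²; P = 2y√(1+z²) = 2×1.58×3.068 = 9.694 m. Hydraulic radius R = A/P = 7.24/9.694 = 0.7468 m. Q_A = (1/0.015)·7.24·0.7468^(2/3)·√0.0024 = 19.46 m³/s.
Channel B: Flow area A = b·y = 6.35 × 9.28 = 58.93 m². Wetted perimeter P = b + 2y = 6.35 + 2×9.28 = 24.91 m. Hydraulic radius R = A/P = 58.93/24.91 = 2.366 m. Q_B = (1/0.015)·58.93·2.366^(2/3)·√0.0024 = 341.7 m³/s.
Q_A = 19.46 m³/s vs Q_B = 341.7 m³/s, so channel B carries more.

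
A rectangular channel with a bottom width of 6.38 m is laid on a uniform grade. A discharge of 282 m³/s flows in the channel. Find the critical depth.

For a rectangular channel, critical depth y_c = (q²/g)^(1/3) where q = Q/b = 282/6.38 = 44.2 m²/s.
So y_c = (44.2²/9.81)^(1/3) = 5.84 m.

y_c = 5.84 m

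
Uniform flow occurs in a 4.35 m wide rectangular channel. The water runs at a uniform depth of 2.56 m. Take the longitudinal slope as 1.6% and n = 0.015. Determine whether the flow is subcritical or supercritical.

Flow area A = b·y = 4.35 × 2.56 = 11.14 m². Wetted perimeter P = b + 2y = 4.35 + 2×2.56 = 9.47 m.
Hydraulic radius R = A/P = 11.14/9.47 = 1.176 m.
V = (1/n) R^(2/3) √S = (1/0.015) × 1.176^(2/3) × √0.016 = 9.395 m/s. Hydraulic depth D_h = A/T = 11.14/4.35 = 2.56 m.
Froude number Fr = V/√(g·D_h) = 9.395/√(9.81×2.56) = 1.87, which is greater than 1, so the flow is supercritical.

supercritical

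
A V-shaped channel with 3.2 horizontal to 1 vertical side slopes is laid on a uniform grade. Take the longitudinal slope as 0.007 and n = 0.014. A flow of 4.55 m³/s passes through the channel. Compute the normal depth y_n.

y_n = 0.702 m

Manning's equation rearranged: A R^(2/3) = nQ / (1·√S) = 0.014 × 4.55 / (√0.007) = 0.7614.
Try y = 0.544 m: A R^(2/3) = 0.3854 — low.
Try y = 0.702 m: A R^(2/3) = 0.7607 — close enough.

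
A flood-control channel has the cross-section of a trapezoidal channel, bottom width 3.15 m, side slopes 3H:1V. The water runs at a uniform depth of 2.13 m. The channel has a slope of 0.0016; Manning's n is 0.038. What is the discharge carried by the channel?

Q = 24.5 m³/s

With bottom width b = 3.15 m and side slope z = 3: A = (b + zy)y = (3.15 + 3×2.13)×2.13 = 20.32 m²; P = b + 2y√(1+z²) = 3.15 + 2×2.13×3.162 = 16.62 m.
Hydraulic radius R = A/P = 20.32/16.62 = 1.223 m.
Manning's equation: Q = (1/n) A R^(2/3) S^(1/2) = (1/0.038) × 20.32 × 1.223^(2/3) × 0.0016^(1/2) = 24.5 m³/s.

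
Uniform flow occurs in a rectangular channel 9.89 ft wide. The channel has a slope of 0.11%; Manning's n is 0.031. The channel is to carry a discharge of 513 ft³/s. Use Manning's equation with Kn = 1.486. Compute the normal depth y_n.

Manning's equation rearranged: A R^(2/3) = nQ / (1.486·√S) = 0.031 × 513 / (1.486 × √0.0011) = 322.7.
At y = 11.7 ft: A R^(2/3) = 265.5 — too small.
At y = 13.8 ft: A R^(2/3) = 323 — close enough.

y_n = 13.8 ft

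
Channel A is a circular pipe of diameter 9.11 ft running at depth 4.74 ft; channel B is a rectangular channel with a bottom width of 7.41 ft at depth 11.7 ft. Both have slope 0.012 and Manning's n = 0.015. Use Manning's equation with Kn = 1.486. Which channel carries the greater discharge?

channel B

Channel A: For a circular section of diameter D = 9.11 ft at depth y = 4.74 ft, the central angle is θ = 2 arccos(1 − 2y/D) = 3.223 rad. Then A = (D²/8)(θ − sin θ) = 34.28 ft² and P = Dθ/2 = 14.68 ft. Hydraulic radius R = A/P = 34.28/14.68 = 2.335 ft. Q_A = (1.486/0.015)·34.28·2.335^(2/3)·√0.012 = 654.7 ft³/s.
Channel B: Flow area A = b·y = 7.41 × 11.7 = 86.7 ft². Wetted perimeter P = b + 2y = 7.41 + 2×11.7 = 30.81 ft. Hydraulic radius R = A/P = 86.7/30.81 = 2.814 ft. Q_B = (1.486/0.015)·86.7·2.814^(2/3)·√0.012 = 1875 ft³/s.
Q_A = 654.7 ft³/s vs Q_B = 1875 ft³/s, so channel B carries more.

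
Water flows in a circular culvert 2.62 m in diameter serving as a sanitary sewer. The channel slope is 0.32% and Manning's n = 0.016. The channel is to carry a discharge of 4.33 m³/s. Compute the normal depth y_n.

Manning's equation rearranged: A R^(2/3) = nQ / (1·√S) = 0.016 × 4.33 / (√0.0032) = 1.225.
At y = 0.881 m: A R^(2/3) = 0.9911 — short.
At y = 1.14 m: A R^(2/3) = 1.595 — over.
At y = 0.986 m: A R^(2/3) = 1.225 — close enough.

y_n = 0.986 m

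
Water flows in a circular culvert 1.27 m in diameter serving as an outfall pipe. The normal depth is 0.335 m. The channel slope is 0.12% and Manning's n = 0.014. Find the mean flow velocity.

V = 0.832 m/s

For a circular section of diameter D = 1.27 m at depth y = 0.335 m, the central angle is θ = 2 arccos(1 − 2y/D) = 2.157 rad. Then A = (D²/8)(θ − sin θ) = 0.2671 m² and P = Dθ/2 = 1.37 m.
Hydraulic radius R = A/P = 0.2671/1.37 = 0.1949 m.
From Manning's equation, V = (1/n) R^(2/3) S^(1/2) = (1/0.014) × 0.1949^(2/3) × 0.0012^(1/2) = 0.832 m/s.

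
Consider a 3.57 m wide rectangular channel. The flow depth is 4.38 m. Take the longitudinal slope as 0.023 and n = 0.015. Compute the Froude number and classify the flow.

supercritical

Flow area A = b·y = 3.57 × 4.38 = 15.64 m². Wetted perimeter P = b + 2y = 3.57 + 2×4.38 = 12.33 m.
Hydraulic radius R = A/P = 15.64/12.33 = 1.268 m.
V = (1/n) R^(2/3) √S = (1/0.015) × 1.268^(2/3) × √0.023 = 11.85 m/s. Hydraulic depth D_h = A/T = 15.64/3.57 = 4.38 m.
Froude number Fr = V/√(g·D_h) = 11.85/√(9.81×4.38) = 1.81, which is greater than 1, so the flow is supercritical.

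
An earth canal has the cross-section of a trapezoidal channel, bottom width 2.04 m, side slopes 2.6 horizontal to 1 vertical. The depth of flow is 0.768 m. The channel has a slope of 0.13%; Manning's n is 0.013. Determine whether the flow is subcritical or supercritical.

subcritical

With bottom width b = 2.04 m and side slope z = 2.6: A = (b + zy)y = (2.04 + 2.6×0.768)×0.768 = 3.1 m²; P = b + 2y√(1+z²) = 2.04 + 2×0.768×2.786 = 6.319 m.
Hydraulic radius R = A/P = 3.1/6.319 = 0.4906 m.
V = (1/n) R^(2/3) √S = (1/0.013) × 0.4906^(2/3) × √0.0013 = 1.725 m/s. Hydraulic depth D_h = A/T = 3.1/6.034 = 0.5138 m.
Froude number Fr = V/√(g·D_h) = 1.725/√(9.81×0.5138) = 0.768, which is less than 1, so the flow is subcritical.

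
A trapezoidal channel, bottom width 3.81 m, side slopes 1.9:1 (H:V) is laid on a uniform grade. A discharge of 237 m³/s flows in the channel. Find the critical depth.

At critical depth, Q² T / (g A³) = 1, i.e. A³/T = Q²/g = 237²/9.81 = 5726.
Try y = 4.47 m: A³/T = 7998 — high.
Try y = 2.87 m: A³/T = 1277 — low.
Try y = 4.13 m: A³/T = 5721 — close enough.

y_c = 4.13 m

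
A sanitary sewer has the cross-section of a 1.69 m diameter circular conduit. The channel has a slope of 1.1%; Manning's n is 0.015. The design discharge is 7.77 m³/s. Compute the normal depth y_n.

Manning's equation rearranged: A R^(2/3) = nQ / (1·√S) = 0.015 × 7.77 / (√0.011) = 1.111.
Try y = 1.37 m: A R^(2/3) = 1.25 — high.
Try y = 0.986 m: A R^(2/3) = 0.8126 — low.
Try y = 1.23 m: A R^(2/3) = 1.111 — close enough.

y_n = 1.23 m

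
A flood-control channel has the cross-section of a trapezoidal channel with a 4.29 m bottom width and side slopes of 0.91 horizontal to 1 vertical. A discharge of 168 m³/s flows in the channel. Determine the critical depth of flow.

y_c = 4.05 m

At critical depth, Q² T / (g A³) = 1, i.e. A³/T = Q²/g = 168²/9.81 = 2877.
Trying y = 2.84 m: A³/T = 786.7 — short.
Trying y = 4.83 m: A³/T = 5644 — over.
Trying y = 4.05 m: A³/T = 2890 — ≈ 2877.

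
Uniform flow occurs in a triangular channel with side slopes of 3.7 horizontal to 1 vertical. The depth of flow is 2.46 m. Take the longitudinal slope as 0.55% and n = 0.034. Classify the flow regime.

For a triangular section with side slope z = 3.7: A = zy² = 3.7×2.46² = 22.39 m²; P = 2y√(1+z²) = 2×2.46×3.833 = 18.86 m.
Hydraulic radius R = A/P = 22.39/18.86 = 1.187 m.
V = (1/n) R^(2/3) √S = (1/0.034) × 1.187^(2/3) × √0.0055 = 2.446 m/s. Hydraulic depth D_h = A/T = 22.39/18.2 = 1.23 m.
Froude number Fr = V/√(g·D_h) = 2.446/√(9.81×1.23) = 0.704, which is less than 1, so the flow is subcritical.

subcritical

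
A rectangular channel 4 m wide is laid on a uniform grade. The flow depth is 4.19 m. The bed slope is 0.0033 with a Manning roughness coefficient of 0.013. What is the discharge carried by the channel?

Flow area A = b·y = 4 × 4.19 = 16.76 m². Wetted perimeter P = b + 2y = 4 + 2×4.19 = 12.38 m.
Hydraulic radius R = A/P = 16.76/12.38 = 1.354 m.
Manning's equation: Q = (1/n) A R^(2/3) S^(1/2) = (1/0.013) × 16.76 × 1.354^(2/3) × 0.0033^(1/2) = 90.6 m³/s.

Q = 90.6 m³/s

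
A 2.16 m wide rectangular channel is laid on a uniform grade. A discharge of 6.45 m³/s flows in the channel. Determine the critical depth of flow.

y_c = 0.969 m

For a rectangular channel, critical depth y_c = (q²/g)^(1/3) where q = Q/b = 6.45/2.16 = 2.986 m²/s.
So y_c = (2.986²/9.81)^(1/3) = 0.969 m.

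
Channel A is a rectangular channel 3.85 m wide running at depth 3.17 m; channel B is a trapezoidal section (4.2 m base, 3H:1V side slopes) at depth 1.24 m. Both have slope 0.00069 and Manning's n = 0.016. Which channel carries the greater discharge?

channel A

Channel A: Flow area A = b·y = 3.85 × 3.17 = 12.2 m². Wetted perimeter P = b + 2y = 3.85 + 2×3.17 = 10.19 m. Hydraulic radius R = A/P = 12.2/10.19 = 1.198 m. Q_A = (1/0.016)·12.2·1.198^(2/3)·√0.00069 = 22.6 m³/s.
Channel B: With bottom width b = 4.2 m and side slope z = 3: A = (b + zy)y = (4.2 + 3×1.24)×1.24 = 9.821 m²; P = b + 2y√(1+z²) = 4.2 + 2×1.24×3.162 = 12.04 m. Hydraulic radius R = A/P = 9.821/12.04 = 0.8155 m. Q_B = (1/0.016)·9.821·0.8155^(2/3)·√0.00069 = 14.07 m³/s.
Q_A = 22.6 m³/s vs Q_B = 14.07 m³/s, so channel A carries more.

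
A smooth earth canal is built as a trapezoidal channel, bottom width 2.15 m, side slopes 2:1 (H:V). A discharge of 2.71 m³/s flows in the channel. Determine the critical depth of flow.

At critical depth, Q² T / (g A³) = 1, i.e. A³/T = Q²/g = 2.71²/9.81 = 0.7486.
Trying y = 0.404 m: A³/T = 0.4532 — too small.
Trying y = 0.548 m: A³/T = 1.296 — too large.
Trying y = 0.468 m: A³/T = 0.749 — matches.

y_c = 0.468 m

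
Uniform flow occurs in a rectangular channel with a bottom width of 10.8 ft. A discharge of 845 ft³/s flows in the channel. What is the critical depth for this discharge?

For a rectangular channel, critical depth y_c = (q²/g)^(1/3) where q = Q/b = 845/10.8 = 78.24 ft²/s.
So y_c = (78.24²/32.2)^(1/3) = 5.75 ft.

y_c = 5.75 ft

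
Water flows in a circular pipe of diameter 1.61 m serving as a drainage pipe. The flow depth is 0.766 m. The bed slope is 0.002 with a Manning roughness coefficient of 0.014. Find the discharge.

For a circular section of diameter D = 1.61 m at depth y = 0.766 m, the central angle is θ = 2 arccos(1 − 2y/D) = 3.045 rad. Then A = (D²/8)(θ − sin θ) = 0.9551 m² and P = Dθ/2 = 2.451 m.
Hydraulic radius R = A/P = 0.9551/2.451 = 0.3897 m.
Manning's equation: Q = (1/n) A R^(2/3) S^(1/2) = (1/0.014) × 0.9551 × 0.3897^(2/3) × 0.002^(1/2) = 1.63 m³/s.

Q = 1.63 m³/s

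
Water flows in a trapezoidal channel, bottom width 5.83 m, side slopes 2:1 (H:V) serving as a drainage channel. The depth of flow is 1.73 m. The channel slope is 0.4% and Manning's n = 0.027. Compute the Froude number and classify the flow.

subcritical

With bottom width b = 5.83 m and side slope z = 2: A = (b + zy)y = (5.83 + 2×1.73)×1.73 = 16.07 m²; P = b + 2y√(1+z²) = 5.83 + 2×1.73×2.236 = 13.57 m.
Hydraulic radius R = A/P = 16.07/13.57 = 1.185 m.
V = (1/n) R^(2/3) √S = (1/0.027) × 1.185^(2/3) × √0.004 = 2.623 m/s. Hydraulic depth D_h = A/T = 16.07/12.75 = 1.261 m.
Froude number Fr = V/√(g·D_h) = 2.623/√(9.81×1.261) = 0.746, which is less than 1, so the flow is subcritical.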